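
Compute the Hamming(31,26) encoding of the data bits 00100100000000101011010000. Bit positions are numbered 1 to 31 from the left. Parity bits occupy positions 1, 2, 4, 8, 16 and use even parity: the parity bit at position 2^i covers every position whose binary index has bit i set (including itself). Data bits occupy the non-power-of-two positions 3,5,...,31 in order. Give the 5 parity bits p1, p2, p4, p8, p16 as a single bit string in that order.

00101

Place data bits at non-power-of-two positions: b3=0, b5=0, b6=1, b7=0, b9=0, b10=1, b11=0, b12=0, b13=0, b14=0, b15=0, b17=0, b18=0, b19=0, b20=1, b21=0, b22=1, b23=0, b24=1, b25=1, b26=0, b27=1, b28=0, b29=0, b30=0, b31=0.
p1 = XOR of data positions {3,5,7,9,11,13,15,17,19,21,23,25,27,29,31} = 0⊕0⊕0⊕0⊕0⊕0⊕0⊕0⊕0⊕0⊕0⊕1⊕1⊕0⊕0 = 0
p2 = XOR of data positions {3,6,7,10,11,14,15,18,19,22,23,26,27,30,31} = 0⊕1⊕0⊕1⊕0⊕0⊕0⊕0⊕0⊕1⊕0⊕0⊕1⊕0⊕0 = 0
p4 = XOR of data positions {5,6,7,12,13,14,15,20,21,22,23,28,29,30,31} = 0⊕1⊕0⊕0⊕0⊕0⊕0⊕1⊕0⊕1⊕0⊕0⊕0⊕0⊕0 = 1
p8 = XOR of data positions {9,10,11,12,13,14,15,24,25,26,27,28,29,30,31} = 0⊕1⊕0⊕0⊕0⊕0⊕0⊕1⊕1⊕0⊕1⊕0⊕0⊕0⊕0 = 0
p16 = XOR of data positions {17,18,19,20,21,22,23,24,25,26,27,28,29,30,31} = 0⊕0⊕0⊕1⊕0⊕1⊕0⊕1⊕1⊕0⊕1⊕0⊕0⊕0⊕0 = 1
Parity bits p1,p2,p4,p8,p16 = 00101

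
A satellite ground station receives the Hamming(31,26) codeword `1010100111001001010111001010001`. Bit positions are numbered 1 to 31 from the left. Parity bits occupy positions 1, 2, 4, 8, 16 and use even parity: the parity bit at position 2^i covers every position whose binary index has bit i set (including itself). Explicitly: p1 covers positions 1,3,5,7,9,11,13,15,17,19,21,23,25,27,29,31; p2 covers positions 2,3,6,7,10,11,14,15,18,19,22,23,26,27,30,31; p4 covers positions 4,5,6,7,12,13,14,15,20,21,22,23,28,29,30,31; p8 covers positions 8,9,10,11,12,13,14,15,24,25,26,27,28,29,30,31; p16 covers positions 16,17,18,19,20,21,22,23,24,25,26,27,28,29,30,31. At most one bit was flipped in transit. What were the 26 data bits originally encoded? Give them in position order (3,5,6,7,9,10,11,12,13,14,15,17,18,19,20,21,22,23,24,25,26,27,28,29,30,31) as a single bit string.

s1: b1⊕b3⊕b5⊕b7⊕b9⊕b11⊕b13⊕b15⊕b17⊕b19⊕b21⊕b23⊕b25⊕b27⊕b29⊕b31 = 1⊕1⊕1⊕0⊕1⊕0⊕1⊕0⊕0⊕0⊕1⊕0⊕1⊕1⊕0⊕1 = 1
s2: b2⊕b3⊕b6⊕b7⊕b10⊕b11⊕b14⊕b15⊕b18⊕b19⊕b22⊕b23⊕b26⊕b27⊕b30⊕b31 = 0⊕1⊕0⊕0⊕1⊕0⊕0⊕0⊕1⊕0⊕1⊕0⊕0⊕1⊕0⊕1 = 0
s4: b4⊕b5⊕b6⊕b7⊕b12⊕b13⊕b14⊕b15⊕b20⊕b21⊕b22⊕b23⊕b28⊕b29⊕b30⊕b31 = 0⊕1⊕0⊕0⊕0⊕1⊕0⊕0⊕1⊕1⊕1⊕0⊕0⊕0⊕0⊕1 = 0
s8: b8⊕b9⊕b10⊕b11⊕b12⊕b13⊕b14⊕b15⊕b24⊕b25⊕b26⊕b27⊕b28⊕b29⊕b30⊕b31 = 1⊕1⊕1⊕0⊕0⊕1⊕0⊕0⊕0⊕1⊕0⊕1⊕0⊕0⊕0⊕1 = 1
s16: b16⊕b17⊕b18⊕b19⊕b20⊕b21⊕b22⊕b23⊕b24⊕b25⊕b26⊕b27⊕b28⊕b29⊕b30⊕b31 = 1⊕0⊕1⊕0⊕1⊕1⊕1⊕0⊕0⊕1⊕0⊕1⊕0⊕0⊕0⊕1 = 0
Syndrome (s16...s1) = 01001 → position 9.
Flip bit 9: corrected codeword = 1010100101001001010111001010001
Data bits at positions 3,5,6,7,9,10,11,12,13,14,15,17,18,19,20,21,22,23,24,25,26,27,28,29,30,31: 11000100100010111001010001

11000100100010111001010001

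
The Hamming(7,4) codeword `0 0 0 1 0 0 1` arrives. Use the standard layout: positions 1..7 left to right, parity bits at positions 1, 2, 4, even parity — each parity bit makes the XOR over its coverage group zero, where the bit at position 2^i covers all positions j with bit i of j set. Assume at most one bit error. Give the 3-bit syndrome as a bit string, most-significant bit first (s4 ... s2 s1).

s1: b1⊕b3⊕b5⊕b7 = 0⊕0⊕0⊕1 = 1
s2: b2⊕b3⊕b6⊕b7 = 0⊕0⊕0⊕1 = 1
s4: b4⊕b5⊕b6⊕b7 = 1⊕0⊕0⊕1 = 0
Syndrome (s4...s1) = 011 → position 3.

011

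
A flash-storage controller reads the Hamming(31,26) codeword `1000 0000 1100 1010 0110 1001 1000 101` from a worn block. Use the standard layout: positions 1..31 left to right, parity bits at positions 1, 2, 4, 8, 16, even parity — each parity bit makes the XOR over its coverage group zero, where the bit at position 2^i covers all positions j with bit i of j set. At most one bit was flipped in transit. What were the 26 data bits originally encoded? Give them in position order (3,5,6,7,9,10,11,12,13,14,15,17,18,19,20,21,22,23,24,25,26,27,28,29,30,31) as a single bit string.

s1: b1⊕b3⊕b5⊕b7⊕b9⊕b11⊕b13⊕b15⊕b17⊕b19⊕b21⊕b23⊕b25⊕b27⊕b29⊕b31 = 1⊕0⊕0⊕0⊕1⊕0⊕1⊕1⊕0⊕1⊕1⊕0⊕1⊕0⊕1⊕1 = 1
s2: b2⊕b3⊕b6⊕b7⊕b10⊕b11⊕b14⊕b15⊕b18⊕b19⊕b22⊕b23⊕b26⊕b27⊕b30⊕b31 = 0⊕0⊕0⊕0⊕1⊕0⊕0⊕1⊕1⊕1⊕0⊕0⊕0⊕0⊕0⊕1 = 1
s4: b4⊕b5⊕b6⊕b7⊕b12⊕b13⊕b14⊕b15⊕b20⊕b21⊕b22⊕b23⊕b28⊕b29⊕b30⊕b31 = 0⊕0⊕0⊕0⊕0⊕1⊕0⊕1⊕0⊕1⊕0⊕0⊕0⊕1⊕0⊕1 = 1
s8: b8⊕b9⊕b10⊕b11⊕b12⊕b13⊕b14⊕b15⊕b24⊕b25⊕b26⊕b27⊕b28⊕b29⊕b30⊕b31 = 0⊕1⊕1⊕0⊕0⊕1⊕0⊕1⊕1⊕1⊕0⊕0⊕0⊕1⊕0⊕1 = 0
s16: b16⊕b17⊕b18⊕b19⊕b20⊕b21⊕b22⊕b23⊕b24⊕b25⊕b26⊕b27⊕b28⊕b29⊕b30⊕b31 = 0⊕0⊕1⊕1⊕0⊕1⊕0⊕0⊕1⊕1⊕0⊕0⊕0⊕1⊕0⊕1 = 1
Syndrome (s16...s1) = 10111 → position 23.
Flip bit 23: corrected codeword = 1000000011001010011010111000101
Data bits at positions 3,5,6,7,9,10,11,12,13,14,15,17,18,19,20,21,22,23,24,25,26,27,28,29,30,31: 00001100101011010111000101

00001100101011010111000101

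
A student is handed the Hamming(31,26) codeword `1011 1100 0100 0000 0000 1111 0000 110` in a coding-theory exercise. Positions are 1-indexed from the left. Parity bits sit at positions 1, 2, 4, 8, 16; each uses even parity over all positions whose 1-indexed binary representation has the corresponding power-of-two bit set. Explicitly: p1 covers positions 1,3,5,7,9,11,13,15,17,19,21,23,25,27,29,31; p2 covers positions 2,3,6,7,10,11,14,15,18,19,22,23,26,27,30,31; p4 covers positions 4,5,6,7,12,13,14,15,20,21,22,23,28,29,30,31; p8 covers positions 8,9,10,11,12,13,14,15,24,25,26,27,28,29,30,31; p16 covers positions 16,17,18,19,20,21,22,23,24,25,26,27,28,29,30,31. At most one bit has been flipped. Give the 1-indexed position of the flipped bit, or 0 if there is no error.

0

s1: b1⊕b3⊕b5⊕b7⊕b9⊕b11⊕b13⊕b15⊕b17⊕b19⊕b21⊕b23⊕b25⊕b27⊕b29⊕b31 = 1⊕1⊕1⊕0⊕0⊕0⊕0⊕0⊕0⊕0⊕1⊕1⊕0⊕0⊕1⊕0 = 0
s2: b2⊕b3⊕b6⊕b7⊕b10⊕b11⊕b14⊕b15⊕b18⊕b19⊕b22⊕b23⊕b26⊕b27⊕b30⊕b31 = 0⊕1⊕1⊕0⊕1⊕0⊕0⊕0⊕0⊕0⊕1⊕1⊕0⊕0⊕1⊕0 = 0
s4: b4⊕b5⊕b6⊕b7⊕b12⊕b13⊕b14⊕b15⊕b20⊕b21⊕b22⊕b23⊕b28⊕b29⊕b30⊕b31 = 1⊕1⊕1⊕0⊕0⊕0⊕0⊕0⊕0⊕1⊕1⊕1⊕0⊕1⊕1⊕0 = 0
s8: b8⊕b9⊕b10⊕b11⊕b12⊕b13⊕b14⊕b15⊕b24⊕b25⊕b26⊕b27⊕b28⊕b29⊕b30⊕b31 = 0⊕0⊕1⊕0⊕0⊕0⊕0⊕0⊕1⊕0⊕0⊕0⊕0⊕1⊕1⊕0 = 0
s16: b16⊕b17⊕b18⊕b19⊕b20⊕b21⊕b22⊕b23⊕b24⊕b25⊕b26⊕b27⊕b28⊕b29⊕b30⊕b31 = 0⊕0⊕0⊕0⊕0⊕1⊕1⊕1⊕1⊕0⊕0⊕0⊕0⊕1⊕1⊕0 = 0
Syndrome (s16...s1) = 00000 → position 0 (no error).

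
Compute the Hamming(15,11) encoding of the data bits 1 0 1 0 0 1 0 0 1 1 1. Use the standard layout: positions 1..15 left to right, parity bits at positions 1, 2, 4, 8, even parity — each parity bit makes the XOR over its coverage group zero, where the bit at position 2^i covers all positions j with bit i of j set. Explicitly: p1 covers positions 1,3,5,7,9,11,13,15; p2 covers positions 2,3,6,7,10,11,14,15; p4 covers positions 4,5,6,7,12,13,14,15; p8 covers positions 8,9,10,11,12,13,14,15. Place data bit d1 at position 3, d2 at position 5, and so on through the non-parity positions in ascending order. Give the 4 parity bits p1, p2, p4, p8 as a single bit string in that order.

Place data bits at non-power-of-two positions: b3=1, b5=0, b6=1, b7=0, b9=0, b10=1, b11=0, b12=0, b13=1, b14=1, b15=1.
p1 = XOR of data positions {3,5,7,9,11,13,15} = 1⊕0⊕0⊕0⊕0⊕1⊕1 = 1
p2 = XOR of data positions {3,6,7,10,11,14,15} = 1⊕1⊕0⊕1⊕0⊕1⊕1 = 1
p4 = XOR of data positions {5,6,7,12,13,14,15} = 0⊕1⊕0⊕0⊕1⊕1⊕1 = 0
p8 = XOR of data positions {9,10,11,12,13,14,15} = 0⊕1⊕0⊕0⊕1⊕1⊕1 = 0
Parity bits p1,p2,p4,p8 = 1100

1100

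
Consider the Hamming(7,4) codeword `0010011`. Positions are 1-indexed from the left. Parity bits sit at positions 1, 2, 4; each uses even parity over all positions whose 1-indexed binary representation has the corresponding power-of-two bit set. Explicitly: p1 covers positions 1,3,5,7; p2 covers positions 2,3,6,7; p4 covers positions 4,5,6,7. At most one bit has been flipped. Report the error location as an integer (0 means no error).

s1: b1⊕b3⊕b5⊕b7 = 0⊕1⊕0⊕1 = 0
s2: b2⊕b3⊕b6⊕b7 = 0⊕1⊕1⊕1 = 1
s4: b4⊕b5⊕b6⊕b7 = 0⊕0⊕1⊕1 = 0
Syndrome (s4...s1) = 010 → position 2.

2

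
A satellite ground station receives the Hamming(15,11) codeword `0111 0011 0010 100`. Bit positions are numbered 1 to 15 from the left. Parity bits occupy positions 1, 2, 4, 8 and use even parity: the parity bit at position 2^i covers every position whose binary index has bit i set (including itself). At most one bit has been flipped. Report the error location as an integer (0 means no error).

s1: b1⊕b3⊕b5⊕b7⊕b9⊕b11⊕b13⊕b15 = 0⊕1⊕0⊕1⊕0⊕1⊕1⊕0 = 0
s2: b2⊕b3⊕b6⊕b7⊕b10⊕b11⊕b14⊕b15 = 1⊕1⊕0⊕1⊕0⊕1⊕0⊕0 = 0
s4: b4⊕b5⊕b6⊕b7⊕b12⊕b13⊕b14⊕b15 = 1⊕0⊕0⊕1⊕0⊕1⊕0⊕0 = 1
s8: b8⊕b9⊕b10⊕b11⊕b12⊕b13⊕b14⊕b15 = 1⊕0⊕0⊕1⊕0⊕1⊕0⊕0 = 1
Syndrome (s8...s1) = 1100 → position 12.

12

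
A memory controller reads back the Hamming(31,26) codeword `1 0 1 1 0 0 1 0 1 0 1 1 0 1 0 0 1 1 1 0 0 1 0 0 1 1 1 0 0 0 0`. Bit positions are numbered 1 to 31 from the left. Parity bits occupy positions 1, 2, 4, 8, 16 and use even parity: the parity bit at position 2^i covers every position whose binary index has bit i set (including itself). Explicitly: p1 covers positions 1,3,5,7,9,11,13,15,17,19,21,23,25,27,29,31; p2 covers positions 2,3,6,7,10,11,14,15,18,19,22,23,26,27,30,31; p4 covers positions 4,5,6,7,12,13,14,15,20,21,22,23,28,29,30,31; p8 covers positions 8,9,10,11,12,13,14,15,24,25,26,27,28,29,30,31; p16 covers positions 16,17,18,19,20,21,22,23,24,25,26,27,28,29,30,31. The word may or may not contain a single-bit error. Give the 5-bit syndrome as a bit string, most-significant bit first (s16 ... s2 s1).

11111

s1: b1⊕b3⊕b5⊕b7⊕b9⊕b11⊕b13⊕b15⊕b17⊕b19⊕b21⊕b23⊕b25⊕b27⊕b29⊕b31 = 1⊕1⊕0⊕1⊕1⊕1⊕0⊕0⊕1⊕1⊕0⊕0⊕1⊕1⊕0⊕0 = 1
s2: b2⊕b3⊕b6⊕b7⊕b10⊕b11⊕b14⊕b15⊕b18⊕b19⊕b22⊕b23⊕b26⊕b27⊕b30⊕b31 = 0⊕1⊕0⊕1⊕0⊕1⊕1⊕0⊕1⊕1⊕1⊕0⊕1⊕1⊕0⊕0 = 1
s4: b4⊕b5⊕b6⊕b7⊕b12⊕b13⊕b14⊕b15⊕b20⊕b21⊕b22⊕b23⊕b28⊕b29⊕b30⊕b31 = 1⊕0⊕0⊕1⊕1⊕0⊕1⊕0⊕0⊕0⊕1⊕0⊕0⊕0⊕0⊕0 = 1
s8: b8⊕b9⊕b10⊕b11⊕b12⊕b13⊕b14⊕b15⊕b24⊕b25⊕b26⊕b27⊕b28⊕b29⊕b30⊕b31 = 0⊕1⊕0⊕1⊕1⊕0⊕1⊕0⊕0⊕1⊕1⊕1⊕0⊕0⊕0⊕0 = 1
s16: b16⊕b17⊕b18⊕b19⊕b20⊕b21⊕b22⊕b23⊕b24⊕b25⊕b26⊕b27⊕b28⊕b29⊕b30⊕b31 = 0⊕1⊕1⊕1⊕0⊕0⊕1⊕0⊕0⊕1⊕1⊕1⊕0⊕0⊕0⊕0 = 1
Syndrome (s16...s1) = 11111 → position 31.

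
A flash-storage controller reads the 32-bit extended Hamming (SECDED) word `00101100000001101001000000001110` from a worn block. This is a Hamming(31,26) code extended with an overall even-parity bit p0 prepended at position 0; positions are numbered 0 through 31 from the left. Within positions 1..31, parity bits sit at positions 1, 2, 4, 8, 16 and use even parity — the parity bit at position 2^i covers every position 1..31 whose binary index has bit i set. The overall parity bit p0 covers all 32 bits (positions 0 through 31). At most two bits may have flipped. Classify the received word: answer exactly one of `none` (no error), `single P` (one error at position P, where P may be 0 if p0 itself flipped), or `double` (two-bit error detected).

double

s1: b1⊕b3⊕b5⊕b7⊕b9⊕b11⊕b13⊕b15⊕b17⊕b19⊕b21⊕b23⊕b25⊕b27⊕b29⊕b31 = 0⊕0⊕1⊕0⊕0⊕0⊕1⊕0⊕0⊕1⊕0⊕0⊕0⊕0⊕1⊕0 = 0
s2: b2⊕b3⊕b6⊕b7⊕b10⊕b11⊕b14⊕b15⊕b18⊕b19⊕b22⊕b23⊕b26⊕b27⊕b30⊕b31 = 1⊕0⊕0⊕0⊕0⊕0⊕1⊕0⊕0⊕1⊕0⊕0⊕0⊕0⊕1⊕0 = 0
s4: b4⊕b5⊕b6⊕b7⊕b12⊕b13⊕b14⊕b15⊕b20⊕b21⊕b22⊕b23⊕b28⊕b29⊕b30⊕b31 = 1⊕1⊕0⊕0⊕0⊕1⊕1⊕0⊕0⊕0⊕0⊕0⊕1⊕1⊕1⊕0 = 1
s8: b8⊕b9⊕b10⊕b11⊕b12⊕b13⊕b14⊕b15⊕b24⊕b25⊕b26⊕b27⊕b28⊕b29⊕b30⊕b31 = 0⊕0⊕0⊕0⊕0⊕1⊕1⊕0⊕0⊕0⊕0⊕0⊕1⊕1⊕1⊕0 = 1
s16: b16⊕b17⊕b18⊕b19⊕b20⊕b21⊕b22⊕b23⊕b24⊕b25⊕b26⊕b27⊕b28⊕b29⊕b30⊕b31 = 1⊕0⊕0⊕1⊕0⊕0⊕0⊕0⊕0⊕0⊕0⊕0⊕1⊕1⊕1⊕0 = 1
Syndrome (s16...s1) = 11100 → position 28.
Overall parity (XOR of all 32 bits, including p0): 0⊕0⊕1⊕0⊕1⊕1⊕0⊕0⊕0⊕0⊕0⊕0⊕0⊕1⊕1⊕0⊕1⊕0⊕0⊕1⊕0⊕0⊕0⊕0⊕0⊕0⊕0⊕0⊕1⊕1⊕1⊕0 = 0
Overall=0, syndrome position=28 → double-bit error detected (uncorrectable).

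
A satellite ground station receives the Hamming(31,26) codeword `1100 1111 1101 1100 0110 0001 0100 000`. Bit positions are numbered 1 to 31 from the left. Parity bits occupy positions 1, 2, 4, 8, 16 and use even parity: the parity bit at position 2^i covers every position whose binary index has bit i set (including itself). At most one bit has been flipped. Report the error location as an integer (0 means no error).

0

s1: b1⊕b3⊕b5⊕b7⊕b9⊕b11⊕b13⊕b15⊕b17⊕b19⊕b21⊕b23⊕b25⊕b27⊕b29⊕b31 = 1⊕0⊕1⊕1⊕1⊕0⊕1⊕0⊕0⊕1⊕0⊕0⊕0⊕0⊕0⊕0 = 0
s2: b2⊕b3⊕b6⊕b7⊕b10⊕b11⊕b14⊕b15⊕b18⊕b19⊕b22⊕b23⊕b26⊕b27⊕b30⊕b31 = 1⊕0⊕1⊕1⊕1⊕0⊕1⊕0⊕1⊕1⊕0⊕0⊕1⊕0⊕0⊕0 = 0
s4: b4⊕b5⊕b6⊕b7⊕b12⊕b13⊕b14⊕b15⊕b20⊕b21⊕b22⊕b23⊕b28⊕b29⊕b30⊕b31 = 0⊕1⊕1⊕1⊕1⊕1⊕1⊕0⊕0⊕0⊕0⊕0⊕0⊕0⊕0⊕0 = 0
s8: b8⊕b9⊕b10⊕b11⊕b12⊕b13⊕b14⊕b15⊕b24⊕b25⊕b26⊕b27⊕b28⊕b29⊕b30⊕b31 = 1⊕1⊕1⊕0⊕1⊕1⊕1⊕0⊕1⊕0⊕1⊕0⊕0⊕0⊕0⊕0 = 0
s16: b16⊕b17⊕b18⊕b19⊕b20⊕b21⊕b22⊕b23⊕b24⊕b25⊕b26⊕b27⊕b28⊕b29⊕b30⊕b31 = 0⊕0⊕1⊕1⊕0⊕0⊕0⊕0⊕1⊕0⊕1⊕0⊕0⊕0⊕0⊕0 = 0
Syndrome (s16...s1) = 00000 → position 0 (no error).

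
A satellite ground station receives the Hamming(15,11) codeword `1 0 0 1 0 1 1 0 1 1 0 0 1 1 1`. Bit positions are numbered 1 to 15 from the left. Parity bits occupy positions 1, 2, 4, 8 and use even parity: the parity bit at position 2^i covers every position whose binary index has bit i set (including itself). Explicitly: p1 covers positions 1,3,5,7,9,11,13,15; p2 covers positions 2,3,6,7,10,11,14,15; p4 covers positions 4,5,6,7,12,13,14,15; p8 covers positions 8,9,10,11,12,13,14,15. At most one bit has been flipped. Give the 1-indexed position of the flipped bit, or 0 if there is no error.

11

s1: b1⊕b3⊕b5⊕b7⊕b9⊕b11⊕b13⊕b15 = 1⊕0⊕0⊕1⊕1⊕0⊕1⊕1 = 1
s2: b2⊕b3⊕b6⊕b7⊕b10⊕b11⊕b14⊕b15 = 0⊕0⊕1⊕1⊕1⊕0⊕1⊕1 = 1
s4: b4⊕b5⊕b6⊕b7⊕b12⊕b13⊕b14⊕b15 = 1⊕0⊕1⊕1⊕0⊕1⊕1⊕1 = 0
s8: b8⊕b9⊕b10⊕b11⊕b12⊕b13⊕b14⊕b15 = 0⊕1⊕1⊕0⊕0⊕1⊕1⊕1 = 1
Syndrome (s8...s1) = 1011 → position 11.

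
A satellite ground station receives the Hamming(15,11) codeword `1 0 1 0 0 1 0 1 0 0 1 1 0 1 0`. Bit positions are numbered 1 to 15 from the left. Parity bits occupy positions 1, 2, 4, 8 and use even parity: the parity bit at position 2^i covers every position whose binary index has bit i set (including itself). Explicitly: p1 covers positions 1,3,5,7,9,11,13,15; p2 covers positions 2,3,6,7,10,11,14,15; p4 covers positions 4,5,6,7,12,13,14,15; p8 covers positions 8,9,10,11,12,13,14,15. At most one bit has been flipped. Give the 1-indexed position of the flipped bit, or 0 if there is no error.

s1: b1⊕b3⊕b5⊕b7⊕b9⊕b11⊕b13⊕b15 = 1⊕1⊕0⊕0⊕0⊕1⊕0⊕0 = 1
s2: b2⊕b3⊕b6⊕b7⊕b10⊕b11⊕b14⊕b15 = 0⊕1⊕1⊕0⊕0⊕1⊕1⊕0 = 0
s4: b4⊕b5⊕b6⊕b7⊕b12⊕b13⊕b14⊕b15 = 0⊕0⊕1⊕0⊕1⊕0⊕1⊕0 = 1
s8: b8⊕b9⊕b10⊕b11⊕b12⊕b13⊕b14⊕b15 = 1⊕0⊕0⊕1⊕1⊕0⊕1⊕0 = 0
Syndrome (s8...s1) = 0101 → position 5.

5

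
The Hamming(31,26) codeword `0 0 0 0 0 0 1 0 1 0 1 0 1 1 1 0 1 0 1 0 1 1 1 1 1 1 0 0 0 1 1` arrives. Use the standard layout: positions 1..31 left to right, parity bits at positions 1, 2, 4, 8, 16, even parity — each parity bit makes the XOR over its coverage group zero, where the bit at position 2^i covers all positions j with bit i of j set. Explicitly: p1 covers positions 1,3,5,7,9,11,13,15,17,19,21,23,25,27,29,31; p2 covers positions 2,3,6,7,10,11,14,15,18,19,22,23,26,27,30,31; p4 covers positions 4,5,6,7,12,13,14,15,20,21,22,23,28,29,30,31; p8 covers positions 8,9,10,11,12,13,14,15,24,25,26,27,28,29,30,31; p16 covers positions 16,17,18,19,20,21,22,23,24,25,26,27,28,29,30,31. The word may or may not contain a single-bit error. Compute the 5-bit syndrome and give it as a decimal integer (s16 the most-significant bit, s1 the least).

5

s1: b1⊕b3⊕b5⊕b7⊕b9⊕b11⊕b13⊕b15⊕b17⊕b19⊕b21⊕b23⊕b25⊕b27⊕b29⊕b31 = 0⊕0⊕0⊕1⊕1⊕1⊕1⊕1⊕1⊕1⊕1⊕1⊕1⊕0⊕0⊕1 = 1
s2: b2⊕b3⊕b6⊕b7⊕b10⊕b11⊕b14⊕b15⊕b18⊕b19⊕b22⊕b23⊕b26⊕b27⊕b30⊕b31 = 0⊕0⊕0⊕1⊕0⊕1⊕1⊕1⊕0⊕1⊕1⊕1⊕1⊕0⊕1⊕1 = 0
s4: b4⊕b5⊕b6⊕b7⊕b12⊕b13⊕b14⊕b15⊕b20⊕b21⊕b22⊕b23⊕b28⊕b29⊕b30⊕b31 = 0⊕0⊕0⊕1⊕0⊕1⊕1⊕1⊕0⊕1⊕1⊕1⊕0⊕0⊕1⊕1 = 1
s8: b8⊕b9⊕b10⊕b11⊕b12⊕b13⊕b14⊕b15⊕b24⊕b25⊕b26⊕b27⊕b28⊕b29⊕b30⊕b31 = 0⊕1⊕0⊕1⊕0⊕1⊕1⊕1⊕1⊕1⊕1⊕0⊕0⊕0⊕1⊕1 = 0
s16: b16⊕b17⊕b18⊕b19⊕b20⊕b21⊕b22⊕b23⊕b24⊕b25⊕b26⊕b27⊕b28⊕b29⊕b30⊕b31 = 0⊕1⊕0⊕1⊕0⊕1⊕1⊕1⊕1⊕1⊕1⊕0⊕0⊕0⊕1⊕1 = 0
Syndrome (s16...s1) = 00101 → position 5.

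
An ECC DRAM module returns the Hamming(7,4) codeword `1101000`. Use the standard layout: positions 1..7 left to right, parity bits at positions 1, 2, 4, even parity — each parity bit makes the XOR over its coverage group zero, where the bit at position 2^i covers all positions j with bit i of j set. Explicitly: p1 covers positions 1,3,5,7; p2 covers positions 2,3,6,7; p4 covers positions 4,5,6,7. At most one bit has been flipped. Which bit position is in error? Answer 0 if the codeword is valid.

s1: b1⊕b3⊕b5⊕b7 = 1⊕0⊕0⊕0 = 1
s2: b2⊕b3⊕b6⊕b7 = 1⊕0⊕0⊕0 = 1
s4: b4⊕b5⊕b6⊕b7 = 1⊕0⊕0⊕0 = 1
Syndrome (s4...s1) = 111 → position 7.

7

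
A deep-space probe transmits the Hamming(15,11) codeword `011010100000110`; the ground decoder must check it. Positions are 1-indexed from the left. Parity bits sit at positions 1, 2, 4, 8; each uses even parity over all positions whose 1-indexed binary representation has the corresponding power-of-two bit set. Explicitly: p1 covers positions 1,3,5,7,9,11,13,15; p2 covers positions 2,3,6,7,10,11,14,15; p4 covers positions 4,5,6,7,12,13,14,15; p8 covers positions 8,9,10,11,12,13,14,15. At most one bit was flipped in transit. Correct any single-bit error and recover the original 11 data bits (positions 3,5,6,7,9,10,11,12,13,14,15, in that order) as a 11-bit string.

11010000110

s1: b1⊕b3⊕b5⊕b7⊕b9⊕b11⊕b13⊕b15 = 0⊕1⊕1⊕1⊕0⊕0⊕1⊕0 = 0
s2: b2⊕b3⊕b6⊕b7⊕b10⊕b11⊕b14⊕b15 = 1⊕1⊕0⊕1⊕0⊕0⊕1⊕0 = 0
s4: b4⊕b5⊕b6⊕b7⊕b12⊕b13⊕b14⊕b15 = 0⊕1⊕0⊕1⊕0⊕1⊕1⊕0 = 0
s8: b8⊕b9⊕b10⊕b11⊕b12⊕b13⊕b14⊕b15 = 0⊕0⊕0⊕0⊕0⊕1⊕1⊕0 = 0
Syndrome (s8...s1) = 0000 → position 0 (no error).
No correction needed.
Data bits at positions 3,5,6,7,9,10,11,12,13,14,15: 11010000110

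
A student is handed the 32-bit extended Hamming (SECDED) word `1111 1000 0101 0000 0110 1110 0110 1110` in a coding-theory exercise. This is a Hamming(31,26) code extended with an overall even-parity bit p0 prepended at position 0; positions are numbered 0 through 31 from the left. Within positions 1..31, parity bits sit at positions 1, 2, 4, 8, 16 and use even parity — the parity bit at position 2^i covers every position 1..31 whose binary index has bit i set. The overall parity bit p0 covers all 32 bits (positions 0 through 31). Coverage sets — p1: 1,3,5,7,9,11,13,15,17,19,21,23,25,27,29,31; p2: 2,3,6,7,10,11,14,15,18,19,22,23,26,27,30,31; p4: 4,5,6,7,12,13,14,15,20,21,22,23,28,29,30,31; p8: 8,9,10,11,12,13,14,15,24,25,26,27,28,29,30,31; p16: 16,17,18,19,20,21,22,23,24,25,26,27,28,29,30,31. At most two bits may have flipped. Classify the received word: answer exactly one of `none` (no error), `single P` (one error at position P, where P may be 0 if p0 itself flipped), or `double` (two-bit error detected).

single 14

s1: b1⊕b3⊕b5⊕b7⊕b9⊕b11⊕b13⊕b15⊕b17⊕b19⊕b21⊕b23⊕b25⊕b27⊕b29⊕b31 = 1⊕1⊕0⊕0⊕1⊕1⊕0⊕0⊕1⊕0⊕1⊕0⊕1⊕0⊕1⊕0 = 0
s2: b2⊕b3⊕b6⊕b7⊕b10⊕b11⊕b14⊕b15⊕b18⊕b19⊕b22⊕b23⊕b26⊕b27⊕b30⊕b31 = 1⊕1⊕0⊕0⊕0⊕1⊕0⊕0⊕1⊕0⊕1⊕0⊕1⊕0⊕1⊕0 = 1
s4: b4⊕b5⊕b6⊕b7⊕b12⊕b13⊕b14⊕b15⊕b20⊕b21⊕b22⊕b23⊕b28⊕b29⊕b30⊕b31 = 1⊕0⊕0⊕0⊕0⊕0⊕0⊕0⊕1⊕1⊕1⊕0⊕1⊕1⊕1⊕0 = 1
s8: b8⊕b9⊕b10⊕b11⊕b12⊕b13⊕b14⊕b15⊕b24⊕b25⊕b26⊕b27⊕b28⊕b29⊕b30⊕b31 = 0⊕1⊕0⊕1⊕0⊕0⊕0⊕0⊕0⊕1⊕1⊕0⊕1⊕1⊕1⊕0 = 1
s16: b16⊕b17⊕b18⊕b19⊕b20⊕b21⊕b22⊕b23⊕b24⊕b25⊕b26⊕b27⊕b28⊕b29⊕b30⊕b31 = 0⊕1⊕1⊕0⊕1⊕1⊕1⊕0⊕0⊕1⊕1⊕0⊕1⊕1⊕1⊕0 = 0
Syndrome (s16...s1) = 01110 → position 14.
Overall parity (XOR of all 32 bits, including p0): 1⊕1⊕1⊕1⊕1⊕0⊕0⊕0⊕0⊕1⊕0⊕1⊕0⊕0⊕0⊕0⊕0⊕1⊕1⊕0⊕1⊕1⊕1⊕0⊕0⊕1⊕1⊕0⊕1⊕1⊕1⊕0 = 1
Overall=1, syndrome position=14 → single-bit error at position 14.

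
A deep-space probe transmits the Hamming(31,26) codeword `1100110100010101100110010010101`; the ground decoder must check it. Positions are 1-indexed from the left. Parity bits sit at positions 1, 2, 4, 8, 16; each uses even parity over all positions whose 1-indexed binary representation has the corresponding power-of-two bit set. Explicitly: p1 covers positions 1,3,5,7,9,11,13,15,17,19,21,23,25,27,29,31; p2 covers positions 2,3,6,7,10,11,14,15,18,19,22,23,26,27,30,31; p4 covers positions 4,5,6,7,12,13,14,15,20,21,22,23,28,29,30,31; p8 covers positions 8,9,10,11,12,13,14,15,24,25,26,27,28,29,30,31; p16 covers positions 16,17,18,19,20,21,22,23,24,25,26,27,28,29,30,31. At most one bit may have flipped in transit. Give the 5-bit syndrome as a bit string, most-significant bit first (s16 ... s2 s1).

s1: b1⊕b3⊕b5⊕b7⊕b9⊕b11⊕b13⊕b15⊕b17⊕b19⊕b21⊕b23⊕b25⊕b27⊕b29⊕b31 = 1⊕0⊕1⊕0⊕0⊕0⊕0⊕0⊕1⊕0⊕1⊕0⊕0⊕1⊕1⊕1 = 1
s2: b2⊕b3⊕b6⊕b7⊕b10⊕b11⊕b14⊕b15⊕b18⊕b19⊕b22⊕b23⊕b26⊕b27⊕b30⊕b31 = 1⊕0⊕1⊕0⊕0⊕0⊕1⊕0⊕0⊕0⊕0⊕0⊕0⊕1⊕0⊕1 = 1
s4: b4⊕b5⊕b6⊕b7⊕b12⊕b13⊕b14⊕b15⊕b20⊕b21⊕b22⊕b23⊕b28⊕b29⊕b30⊕b31 = 0⊕1⊕1⊕0⊕1⊕0⊕1⊕0⊕1⊕1⊕0⊕0⊕0⊕1⊕0⊕1 = 0
s8: b8⊕b9⊕b10⊕b11⊕b12⊕b13⊕b14⊕b15⊕b24⊕b25⊕b26⊕b27⊕b28⊕b29⊕b30⊕b31 = 1⊕0⊕0⊕0⊕1⊕0⊕1⊕0⊕1⊕0⊕0⊕1⊕0⊕1⊕0⊕1 = 1
s16: b16⊕b17⊕b18⊕b19⊕b20⊕b21⊕b22⊕b23⊕b24⊕b25⊕b26⊕b27⊕b28⊕b29⊕b30⊕b31 = 1⊕1⊕0⊕0⊕1⊕1⊕0⊕0⊕1⊕0⊕0⊕1⊕0⊕1⊕0⊕1 = 0
Syndrome (s16...s1) = 01011 → position 11.

01011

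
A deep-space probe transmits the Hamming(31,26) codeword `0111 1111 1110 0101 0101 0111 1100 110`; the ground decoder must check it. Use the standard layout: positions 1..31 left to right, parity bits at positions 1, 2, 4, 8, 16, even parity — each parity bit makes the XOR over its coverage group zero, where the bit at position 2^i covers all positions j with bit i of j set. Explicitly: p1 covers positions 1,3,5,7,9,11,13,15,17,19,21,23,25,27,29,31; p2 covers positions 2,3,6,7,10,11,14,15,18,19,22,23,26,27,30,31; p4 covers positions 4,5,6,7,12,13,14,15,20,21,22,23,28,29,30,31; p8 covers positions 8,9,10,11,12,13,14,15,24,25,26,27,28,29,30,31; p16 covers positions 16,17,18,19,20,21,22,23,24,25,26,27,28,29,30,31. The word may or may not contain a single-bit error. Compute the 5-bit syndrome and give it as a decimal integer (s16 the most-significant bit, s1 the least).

s1: b1⊕b3⊕b5⊕b7⊕b9⊕b11⊕b13⊕b15⊕b17⊕b19⊕b21⊕b23⊕b25⊕b27⊕b29⊕b31 = 0⊕1⊕1⊕1⊕1⊕1⊕0⊕0⊕0⊕0⊕0⊕1⊕1⊕0⊕1⊕0 = 0
s2: b2⊕b3⊕b6⊕b7⊕b10⊕b11⊕b14⊕b15⊕b18⊕b19⊕b22⊕b23⊕b26⊕b27⊕b30⊕b31 = 1⊕1⊕1⊕1⊕1⊕1⊕1⊕0⊕1⊕0⊕1⊕1⊕1⊕0⊕1⊕0 = 0
s4: b4⊕b5⊕b6⊕b7⊕b12⊕b13⊕b14⊕b15⊕b20⊕b21⊕b22⊕b23⊕b28⊕b29⊕b30⊕b31 = 1⊕1⊕1⊕1⊕0⊕0⊕1⊕0⊕1⊕0⊕1⊕1⊕0⊕1⊕1⊕0 = 0
s8: b8⊕b9⊕b10⊕b11⊕b12⊕b13⊕b14⊕b15⊕b24⊕b25⊕b26⊕b27⊕b28⊕b29⊕b30⊕b31 = 1⊕1⊕1⊕1⊕0⊕0⊕1⊕0⊕1⊕1⊕1⊕0⊕0⊕1⊕1⊕0 = 0
s16: b16⊕b17⊕b18⊕b19⊕b20⊕b21⊕b22⊕b23⊕b24⊕b25⊕b26⊕b27⊕b28⊕b29⊕b30⊕b31 = 1⊕0⊕1⊕0⊕1⊕0⊕1⊕1⊕1⊕1⊕1⊕0⊕0⊕1⊕1⊕0 = 0
Syndrome (s16...s1) = 00000 → position 0 (no error).

0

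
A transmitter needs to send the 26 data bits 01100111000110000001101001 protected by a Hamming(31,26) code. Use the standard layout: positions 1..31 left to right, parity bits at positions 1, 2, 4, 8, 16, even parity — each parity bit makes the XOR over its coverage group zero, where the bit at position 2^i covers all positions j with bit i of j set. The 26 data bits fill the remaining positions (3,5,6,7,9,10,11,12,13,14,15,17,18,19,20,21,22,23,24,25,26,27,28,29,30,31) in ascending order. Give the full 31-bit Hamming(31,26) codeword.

Place data bits at non-power-of-two positions: b3=0, b5=1, b6=1, b7=0, b9=0, b10=1, b11=1, b12=1, b13=0, b14=0, b15=0, b17=1, b18=1, b19=0, b20=0, b21=0, b22=0, b23=0, b24=0, b25=1, b26=1, b27=0, b28=1, b29=0, b30=0, b31=1.
p1 = XOR of data positions {3,5,7,9,11,13,15,17,19,21,23,25,27,29,31} = 0⊕1⊕0⊕0⊕1⊕0⊕0⊕1⊕0⊕0⊕0⊕1⊕0⊕0⊕1 = 1
p2 = XOR of data positions {3,6,7,10,11,14,15,18,19,22,23,26,27,30,31} = 0⊕1⊕0⊕1⊕1⊕0⊕0⊕1⊕0⊕0⊕0⊕1⊕0⊕0⊕1 = 0
p4 = XOR of data positions {5,6,7,12,13,14,15,20,21,22,23,28,29,30,31} = 1⊕1⊕0⊕1⊕0⊕0⊕0⊕0⊕0⊕0⊕0⊕1⊕0⊕0⊕1 = 1
p8 = XOR of data positions {9,10,11,12,13,14,15,24,25,26,27,28,29,30,31} = 0⊕1⊕1⊕1⊕0⊕0⊕0⊕0⊕1⊕1⊕0⊕1⊕0⊕0⊕1 = 1
p16 = XOR of data positions {17,18,19,20,21,22,23,24,25,26,27,28,29,30,31} = 1⊕1⊕0⊕0⊕0⊕0⊕0⊕0⊕1⊕1⊕0⊕1⊕0⊕0⊕1 = 0
Codeword b1..b31 = 1001110101110000110000001101001

1001110101110000110000001101001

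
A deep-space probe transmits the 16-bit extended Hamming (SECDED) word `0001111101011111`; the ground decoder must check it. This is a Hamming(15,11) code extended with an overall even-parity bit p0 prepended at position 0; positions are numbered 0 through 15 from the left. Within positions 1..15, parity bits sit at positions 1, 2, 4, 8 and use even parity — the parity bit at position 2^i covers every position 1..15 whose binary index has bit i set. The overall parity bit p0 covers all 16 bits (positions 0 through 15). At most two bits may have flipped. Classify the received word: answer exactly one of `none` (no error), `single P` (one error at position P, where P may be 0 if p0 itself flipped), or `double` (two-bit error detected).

single 1

s1: b1⊕b3⊕b5⊕b7⊕b9⊕b11⊕b13⊕b15 = 0⊕1⊕1⊕1⊕1⊕1⊕1⊕1 = 1
s2: b2⊕b3⊕b6⊕b7⊕b10⊕b11⊕b14⊕b15 = 0⊕1⊕1⊕1⊕0⊕1⊕1⊕1 = 0
s4: b4⊕b5⊕b6⊕b7⊕b12⊕b13⊕b14⊕b15 = 1⊕1⊕1⊕1⊕1⊕1⊕1⊕1 = 0
s8: b8⊕b9⊕b10⊕b11⊕b12⊕b13⊕b14⊕b15 = 0⊕1⊕0⊕1⊕1⊕1⊕1⊕1 = 0
Syndrome (s8...s1) = 0001 → position 1.
Overall parity (XOR of all 16 bits, including p0): 0⊕0⊕0⊕1⊕1⊕1⊕1⊕1⊕0⊕1⊕0⊕1⊕1⊕1⊕1⊕1 = 1
Overall=1, syndrome position=1 → single-bit error at position 1.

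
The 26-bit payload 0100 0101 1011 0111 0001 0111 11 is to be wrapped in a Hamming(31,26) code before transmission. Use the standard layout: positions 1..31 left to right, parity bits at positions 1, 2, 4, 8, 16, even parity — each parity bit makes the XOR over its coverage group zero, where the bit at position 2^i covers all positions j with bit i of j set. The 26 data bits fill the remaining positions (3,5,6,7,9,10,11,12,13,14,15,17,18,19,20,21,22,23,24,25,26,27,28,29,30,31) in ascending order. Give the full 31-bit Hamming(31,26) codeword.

0000100001011010101110001011111

Place data bits at non-power-of-two positions: b3=0, b5=1, b6=0, b7=0, b9=0, b10=1, b11=0, b12=1, b13=1, b14=0, b15=1, b17=1, b18=0, b19=1, b20=1, b21=1, b22=0, b23=0, b24=0, b25=1, b26=0, b27=1, b28=1, b29=1, b30=1, b31=1.
p1 = XOR of data positions {3,5,7,9,11,13,15,17,19,21,23,25,27,29,31} = 0⊕1⊕0⊕0⊕0⊕1⊕1⊕1⊕1⊕1⊕0⊕1⊕1⊕1⊕1 = 0
p2 = XOR of data positions {3,6,7,10,11,14,15,18,19,22,23,26,27,30,31} = 0⊕0⊕0⊕1⊕0⊕0⊕1⊕0⊕1⊕0⊕0⊕0⊕1⊕1⊕1 = 0
p4 = XOR of data positions {5,6,7,12,13,14,15,20,21,22,23,28,29,30,31} = 1⊕0⊕0⊕1⊕1⊕0⊕1⊕1⊕1⊕0⊕0⊕1⊕1⊕1⊕1 = 0
p8 = XOR of data positions {9,10,11,12,13,14,15,24,25,26,27,28,29,30,31} = 0⊕1⊕0⊕1⊕1⊕0⊕1⊕0⊕1⊕0⊕1⊕1⊕1⊕1⊕1 = 0
p16 = XOR of data positions {17,18,19,20,21,22,23,24,25,26,27,28,29,30,31} = 1⊕0⊕1⊕1⊕1⊕0⊕0⊕0⊕1⊕0⊕1⊕1⊕1⊕1⊕1 = 0
Codeword b1..b31 = 0000100001011010101110001011111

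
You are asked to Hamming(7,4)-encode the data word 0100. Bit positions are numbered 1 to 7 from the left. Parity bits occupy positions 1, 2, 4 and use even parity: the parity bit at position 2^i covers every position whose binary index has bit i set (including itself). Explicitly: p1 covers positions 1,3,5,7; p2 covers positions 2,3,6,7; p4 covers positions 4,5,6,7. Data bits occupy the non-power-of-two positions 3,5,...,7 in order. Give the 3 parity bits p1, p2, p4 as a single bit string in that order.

101

Place data bits at non-power-of-two positions: b3=0, b5=1, b6=0, b7=0.
p1 = XOR of data positions {3,5,7} = 0⊕1⊕0 = 1
p2 = XOR of data positions {3,6,7} = 0⊕0⊕0 = 0
p4 = XOR of data positions {5,6,7} = 1⊕0⊕0 = 1
Parity bits p1,p2,p4 = 101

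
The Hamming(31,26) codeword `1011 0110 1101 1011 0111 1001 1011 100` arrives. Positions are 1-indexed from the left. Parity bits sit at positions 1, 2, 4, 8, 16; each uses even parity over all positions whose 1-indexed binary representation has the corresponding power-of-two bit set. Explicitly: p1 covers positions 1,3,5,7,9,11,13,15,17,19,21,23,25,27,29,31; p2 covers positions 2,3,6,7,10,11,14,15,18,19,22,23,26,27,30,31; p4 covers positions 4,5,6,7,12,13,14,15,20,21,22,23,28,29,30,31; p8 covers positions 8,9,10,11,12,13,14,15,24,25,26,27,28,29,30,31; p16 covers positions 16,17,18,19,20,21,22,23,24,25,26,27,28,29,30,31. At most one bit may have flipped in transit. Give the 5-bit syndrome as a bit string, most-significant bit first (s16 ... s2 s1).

s1: b1⊕b3⊕b5⊕b7⊕b9⊕b11⊕b13⊕b15⊕b17⊕b19⊕b21⊕b23⊕b25⊕b27⊕b29⊕b31 = 1⊕1⊕0⊕1⊕1⊕0⊕1⊕1⊕0⊕1⊕1⊕0⊕1⊕1⊕1⊕0 = 1
s2: b2⊕b3⊕b6⊕b7⊕b10⊕b11⊕b14⊕b15⊕b18⊕b19⊕b22⊕b23⊕b26⊕b27⊕b30⊕b31 = 0⊕1⊕1⊕1⊕1⊕0⊕0⊕1⊕1⊕1⊕0⊕0⊕0⊕1⊕0⊕0 = 0
s4: b4⊕b5⊕b6⊕b7⊕b12⊕b13⊕b14⊕b15⊕b20⊕b21⊕b22⊕b23⊕b28⊕b29⊕b30⊕b31 = 1⊕0⊕1⊕1⊕1⊕1⊕0⊕1⊕1⊕1⊕0⊕0⊕1⊕1⊕0⊕0 = 0
s8: b8⊕b9⊕b10⊕b11⊕b12⊕b13⊕b14⊕b15⊕b24⊕b25⊕b26⊕b27⊕b28⊕b29⊕b30⊕b31 = 0⊕1⊕1⊕0⊕1⊕1⊕0⊕1⊕1⊕1⊕0⊕1⊕1⊕1⊕0⊕0 = 0
s16: b16⊕b17⊕b18⊕b19⊕b20⊕b21⊕b22⊕b23⊕b24⊕b25⊕b26⊕b27⊕b28⊕b29⊕b30⊕b31 = 1⊕0⊕1⊕1⊕1⊕1⊕0⊕0⊕1⊕1⊕0⊕1⊕1⊕1⊕0⊕0 = 0
Syndrome (s16...s1) = 00001 → position 1.

00001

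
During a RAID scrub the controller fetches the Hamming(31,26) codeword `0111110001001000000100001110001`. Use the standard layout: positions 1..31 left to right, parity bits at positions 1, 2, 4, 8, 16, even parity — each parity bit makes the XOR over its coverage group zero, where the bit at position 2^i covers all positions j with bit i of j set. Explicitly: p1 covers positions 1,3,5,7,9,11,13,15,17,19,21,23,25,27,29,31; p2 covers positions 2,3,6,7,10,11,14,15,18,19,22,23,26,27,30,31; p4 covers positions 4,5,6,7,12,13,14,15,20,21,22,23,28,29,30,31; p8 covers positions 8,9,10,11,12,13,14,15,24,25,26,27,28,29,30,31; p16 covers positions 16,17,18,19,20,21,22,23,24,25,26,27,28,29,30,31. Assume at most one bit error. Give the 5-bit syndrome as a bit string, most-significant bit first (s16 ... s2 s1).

s1: b1⊕b3⊕b5⊕b7⊕b9⊕b11⊕b13⊕b15⊕b17⊕b19⊕b21⊕b23⊕b25⊕b27⊕b29⊕b31 = 0⊕1⊕1⊕0⊕0⊕0⊕1⊕0⊕0⊕0⊕0⊕0⊕1⊕1⊕0⊕1 = 0
s2: b2⊕b3⊕b6⊕b7⊕b10⊕b11⊕b14⊕b15⊕b18⊕b19⊕b22⊕b23⊕b26⊕b27⊕b30⊕b31 = 1⊕1⊕1⊕0⊕1⊕0⊕0⊕0⊕0⊕0⊕0⊕0⊕1⊕1⊕0⊕1 = 1
s4: b4⊕b5⊕b6⊕b7⊕b12⊕b13⊕b14⊕b15⊕b20⊕b21⊕b22⊕b23⊕b28⊕b29⊕b30⊕b31 = 1⊕1⊕1⊕0⊕0⊕1⊕0⊕0⊕1⊕0⊕0⊕0⊕0⊕0⊕0⊕1 = 0
s8: b8⊕b9⊕b10⊕b11⊕b12⊕b13⊕b14⊕b15⊕b24⊕b25⊕b26⊕b27⊕b28⊕b29⊕b30⊕b31 = 0⊕0⊕1⊕0⊕0⊕1⊕0⊕0⊕0⊕1⊕1⊕1⊕0⊕0⊕0⊕1 = 0
s16: b16⊕b17⊕b18⊕b19⊕b20⊕b21⊕b22⊕b23⊕b24⊕b25⊕b26⊕b27⊕b28⊕b29⊕b30⊕b31 = 0⊕0⊕0⊕0⊕1⊕0⊕0⊕0⊕0⊕1⊕1⊕1⊕0⊕0⊕0⊕1 = 1
Syndrome (s16...s1) = 10010 → position 18.

10010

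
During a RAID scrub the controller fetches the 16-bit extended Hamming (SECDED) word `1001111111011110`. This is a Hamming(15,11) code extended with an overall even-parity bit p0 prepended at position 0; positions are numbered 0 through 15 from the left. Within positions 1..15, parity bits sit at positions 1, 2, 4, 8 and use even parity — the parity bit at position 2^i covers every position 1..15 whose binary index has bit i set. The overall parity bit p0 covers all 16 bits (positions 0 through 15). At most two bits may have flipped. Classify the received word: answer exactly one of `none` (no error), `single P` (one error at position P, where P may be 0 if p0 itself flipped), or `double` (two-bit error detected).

double

s1: b1⊕b3⊕b5⊕b7⊕b9⊕b11⊕b13⊕b15 = 0⊕1⊕1⊕1⊕1⊕1⊕1⊕0 = 0
s2: b2⊕b3⊕b6⊕b7⊕b10⊕b11⊕b14⊕b15 = 0⊕1⊕1⊕1⊕0⊕1⊕1⊕0 = 1
s4: b4⊕b5⊕b6⊕b7⊕b12⊕b13⊕b14⊕b15 = 1⊕1⊕1⊕1⊕1⊕1⊕1⊕0 = 1
s8: b8⊕b9⊕b10⊕b11⊕b12⊕b13⊕b14⊕b15 = 1⊕1⊕0⊕1⊕1⊕1⊕1⊕0 = 0
Syndrome (s8...s1) = 0110 → position 6.
Overall parity (XOR of all 16 bits, including p0): 1⊕0⊕0⊕1⊕1⊕1⊕1⊕1⊕1⊕1⊕0⊕1⊕1⊕1⊕1⊕0 = 0
Overall=0, syndrome position=6 → double-bit error detected (uncorrectable).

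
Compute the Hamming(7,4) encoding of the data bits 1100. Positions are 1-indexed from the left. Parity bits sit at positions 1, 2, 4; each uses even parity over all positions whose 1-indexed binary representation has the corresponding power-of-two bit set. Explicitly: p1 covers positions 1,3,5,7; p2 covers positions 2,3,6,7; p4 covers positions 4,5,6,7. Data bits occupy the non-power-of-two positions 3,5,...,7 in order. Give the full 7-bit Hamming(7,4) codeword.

0111100

Place data bits at non-power-of-two positions: b3=1, b5=1, b6=0, b7=0.
p1 = XOR of data positions {3,5,7} = 1⊕1⊕0 = 0
p2 = XOR of data positions {3,6,7} = 1⊕0⊕0 = 1
p4 = XOR of data positions {5,6,7} = 1⊕0⊕0 = 1
Codeword b1..b7 = 0111100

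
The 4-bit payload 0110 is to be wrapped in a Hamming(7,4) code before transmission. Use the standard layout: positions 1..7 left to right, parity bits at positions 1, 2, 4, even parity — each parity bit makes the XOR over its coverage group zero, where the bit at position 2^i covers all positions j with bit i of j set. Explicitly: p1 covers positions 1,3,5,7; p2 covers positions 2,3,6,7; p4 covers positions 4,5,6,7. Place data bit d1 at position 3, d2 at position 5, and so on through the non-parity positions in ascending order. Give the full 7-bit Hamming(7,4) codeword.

Place data bits at non-power-of-two positions: b3=0, b5=1, b6=1, b7=0.
p1 = XOR of data positions {3,5,7} = 0⊕1⊕0 = 1
p2 = XOR of data positions {3,6,7} = 0⊕1⊕0 = 1
p4 = XOR of data positions {5,6,7} = 1⊕1⊕0 = 0
Codeword b1..b7 = 1100110

1100110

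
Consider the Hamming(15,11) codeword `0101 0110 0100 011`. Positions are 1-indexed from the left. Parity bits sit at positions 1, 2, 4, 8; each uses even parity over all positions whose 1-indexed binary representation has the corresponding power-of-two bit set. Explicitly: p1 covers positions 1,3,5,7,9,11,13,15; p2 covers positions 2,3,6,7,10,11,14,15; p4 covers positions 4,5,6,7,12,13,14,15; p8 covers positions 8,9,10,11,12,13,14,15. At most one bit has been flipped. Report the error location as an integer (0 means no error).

12

s1: b1⊕b3⊕b5⊕b7⊕b9⊕b11⊕b13⊕b15 = 0⊕0⊕0⊕1⊕0⊕0⊕0⊕1 = 0
s2: b2⊕b3⊕b6⊕b7⊕b10⊕b11⊕b14⊕b15 = 1⊕0⊕1⊕1⊕1⊕0⊕1⊕1 = 0
s4: b4⊕b5⊕b6⊕b7⊕b12⊕b13⊕b14⊕b15 = 1⊕0⊕1⊕1⊕0⊕0⊕1⊕1 = 1
s8: b8⊕b9⊕b10⊕b11⊕b12⊕b13⊕b14⊕b15 = 0⊕0⊕1⊕0⊕0⊕0⊕1⊕1 = 1
Syndrome (s8...s1) = 1100 → position 12.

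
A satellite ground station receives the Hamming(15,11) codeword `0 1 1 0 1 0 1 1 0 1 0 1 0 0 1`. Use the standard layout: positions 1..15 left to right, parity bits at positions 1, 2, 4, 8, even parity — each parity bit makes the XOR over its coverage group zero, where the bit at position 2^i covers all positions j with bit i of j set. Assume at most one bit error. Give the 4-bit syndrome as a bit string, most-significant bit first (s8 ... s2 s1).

s1: b1⊕b3⊕b5⊕b7⊕b9⊕b11⊕b13⊕b15 = 0⊕1⊕1⊕1⊕0⊕0⊕0⊕1 = 0
s2: b2⊕b3⊕b6⊕b7⊕b10⊕b11⊕b14⊕b15 = 1⊕1⊕0⊕1⊕1⊕0⊕0⊕1 = 1
s4: b4⊕b5⊕b6⊕b7⊕b12⊕b13⊕b14⊕b15 = 0⊕1⊕0⊕1⊕1⊕0⊕0⊕1 = 0
s8: b8⊕b9⊕b10⊕b11⊕b12⊕b13⊕b14⊕b15 = 1⊕0⊕1⊕0⊕1⊕0⊕0⊕1 = 0
Syndrome (s8...s1) = 0010 → position 2.

0010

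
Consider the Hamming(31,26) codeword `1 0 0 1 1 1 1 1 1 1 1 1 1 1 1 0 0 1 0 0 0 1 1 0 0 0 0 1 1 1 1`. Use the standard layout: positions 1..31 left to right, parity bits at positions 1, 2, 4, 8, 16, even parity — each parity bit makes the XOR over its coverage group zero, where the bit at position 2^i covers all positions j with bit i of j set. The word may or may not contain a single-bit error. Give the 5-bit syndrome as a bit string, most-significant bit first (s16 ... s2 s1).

s1: b1⊕b3⊕b5⊕b7⊕b9⊕b11⊕b13⊕b15⊕b17⊕b19⊕b21⊕b23⊕b25⊕b27⊕b29⊕b31 = 1⊕0⊕1⊕1⊕1⊕1⊕1⊕1⊕0⊕0⊕0⊕1⊕0⊕0⊕1⊕1 = 0
s2: b2⊕b3⊕b6⊕b7⊕b10⊕b11⊕b14⊕b15⊕b18⊕b19⊕b22⊕b23⊕b26⊕b27⊕b30⊕b31 = 0⊕0⊕1⊕1⊕1⊕1⊕1⊕1⊕1⊕0⊕1⊕1⊕0⊕0⊕1⊕1 = 1
s4: b4⊕b5⊕b6⊕b7⊕b12⊕b13⊕b14⊕b15⊕b20⊕b21⊕b22⊕b23⊕b28⊕b29⊕b30⊕b31 = 1⊕1⊕1⊕1⊕1⊕1⊕1⊕1⊕0⊕0⊕1⊕1⊕1⊕1⊕1⊕1 = 0
s8: b8⊕b9⊕b10⊕b11⊕b12⊕b13⊕b14⊕b15⊕b24⊕b25⊕b26⊕b27⊕b28⊕b29⊕b30⊕b31 = 1⊕1⊕1⊕1⊕1⊕1⊕1⊕1⊕0⊕0⊕0⊕0⊕1⊕1⊕1⊕1 = 0
s16: b16⊕b17⊕b18⊕b19⊕b20⊕b21⊕b22⊕b23⊕b24⊕b25⊕b26⊕b27⊕b28⊕b29⊕b30⊕b31 = 0⊕0⊕1⊕0⊕0⊕0⊕1⊕1⊕0⊕0⊕0⊕0⊕1⊕1⊕1⊕1 = 1
Syndrome (s16...s1) = 10010 → position 18.

10010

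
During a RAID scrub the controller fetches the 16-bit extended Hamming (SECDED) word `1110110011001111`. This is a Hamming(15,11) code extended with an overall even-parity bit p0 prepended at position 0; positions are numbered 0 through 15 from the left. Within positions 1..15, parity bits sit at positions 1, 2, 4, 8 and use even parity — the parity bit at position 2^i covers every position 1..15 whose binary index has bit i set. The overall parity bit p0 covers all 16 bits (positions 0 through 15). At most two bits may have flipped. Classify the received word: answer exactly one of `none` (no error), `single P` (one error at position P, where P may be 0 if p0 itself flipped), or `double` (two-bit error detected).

s1: b1⊕b3⊕b5⊕b7⊕b9⊕b11⊕b13⊕b15 = 1⊕0⊕1⊕0⊕1⊕0⊕1⊕1 = 1
s2: b2⊕b3⊕b6⊕b7⊕b10⊕b11⊕b14⊕b15 = 1⊕0⊕0⊕0⊕0⊕0⊕1⊕1 = 1
s4: b4⊕b5⊕b6⊕b7⊕b12⊕b13⊕b14⊕b15 = 1⊕1⊕0⊕0⊕1⊕1⊕1⊕1 = 0
s8: b8⊕b9⊕b10⊕b11⊕b12⊕b13⊕b14⊕b15 = 1⊕1⊕0⊕0⊕1⊕1⊕1⊕1 = 0
Syndrome (s8...s1) = 0011 → position 3.
Overall parity (XOR of all 16 bits, including p0): 1⊕1⊕1⊕0⊕1⊕1⊕0⊕0⊕1⊕1⊕0⊕0⊕1⊕1⊕1⊕1 = 1
Overall=1, syndrome position=3 → single-bit error at position 3.

single 3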